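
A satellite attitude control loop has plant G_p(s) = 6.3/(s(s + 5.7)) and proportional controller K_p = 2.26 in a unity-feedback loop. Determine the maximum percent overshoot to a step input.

2.68%

The closed-loop denominator s² + 5.7s + 14.24 gives ω_n = √14.24 = 3.773 and ζ = 5.7/(2ω_n) = 0.7553.
%OS = 100·exp(−πζ/√(1−ζ²)) = 100·exp(−π·0.7553/√0.4295) = 2.68%.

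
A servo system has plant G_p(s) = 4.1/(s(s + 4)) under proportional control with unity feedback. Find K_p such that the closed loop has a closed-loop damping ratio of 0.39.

K_p = 6.41

Closed-loop characteristic equation: s² + 4s + K_p·4.1 = 0.
So ω_n = √(4.1K_p) and 2ζω_n = 4, giving ζ = 4/(2√(4.1K_p)).
Setting ζ = 0.39: √(4.1K_p) = 4/(2·0.39) = 5.128, so K_p = 26.3/4.1 = 6.41.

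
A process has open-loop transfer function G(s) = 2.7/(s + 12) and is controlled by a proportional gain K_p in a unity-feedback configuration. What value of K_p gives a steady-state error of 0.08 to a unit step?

For a type-0 loop with proportional control, e_ss = 1/(1 + K_p·G(0)).
G(0) = 0.225. Require 1/(1 + K_p·0.225) = 0.08, so 1 + 0.225·K_p = 12.5.
K_p = (12.5 − 1)/0.225 = 51.1.

K_p = 51.1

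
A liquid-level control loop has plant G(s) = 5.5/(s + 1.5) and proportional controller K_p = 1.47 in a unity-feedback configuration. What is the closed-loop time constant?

τ = 0.104 s

Closed-loop transfer function: T(s) = K_p·G(s)/(1 + K_p·G(s)) = 8.085/(s + 1.5 + 8.085) = 8.085/(s + 9.585).
Time constant τ = 1/9.585 = 0.104 s.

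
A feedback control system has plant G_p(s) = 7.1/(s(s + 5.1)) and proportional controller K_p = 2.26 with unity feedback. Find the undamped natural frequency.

ω_n = 4.01 rad/s

With unity feedback the closed-loop characteristic equation is s² + 5.1s + 2.26·7.1 = s² + 5.1s + 16.05 = 0.
So ω_n² = 16.05 ⇒ ω_n = 4.006 rad/s, and ζ = 5.1/(2ω_n) = 0.637.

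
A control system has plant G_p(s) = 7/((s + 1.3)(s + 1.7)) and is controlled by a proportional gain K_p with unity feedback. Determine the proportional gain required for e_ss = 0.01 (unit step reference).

The loop is type 0, so e_ss(step) = 1/(1 + K_pos) with K_pos = K_p·G_p(0).
G_p(0) = 3.167. Require 1/(1 + K_p·3.167) = 0.01, so 1 + 3.167·K_p = 100.
K_p = (100 − 1)/3.167 = 31.3.

K_p = 31.3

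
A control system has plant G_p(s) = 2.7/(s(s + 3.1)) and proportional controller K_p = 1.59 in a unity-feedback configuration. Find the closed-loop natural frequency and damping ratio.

The closed-loop denominator is s(s+3.1) + 1.59·2.7 = s² + 3.1s + 4.293.
Matching s² + 2ζω_n s + ω_n²: ω_n = √4.293 = 2.072 rad/s and 2ζω_n = 3.1, so ζ = 3.1/(2·2.072) = 0.748.

ω_n = 2.07 rad/s, ζ = 0.748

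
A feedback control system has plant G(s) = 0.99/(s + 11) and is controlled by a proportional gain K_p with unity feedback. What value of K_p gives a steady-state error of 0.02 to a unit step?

K_p = 544

For a type-0 loop with proportional control, e_ss = 1/(1 + K_p·G(0)).
G(0) = 0.09. Require 1/(1 + K_p·0.09) = 0.02, so 1 + 0.09·K_p = 50.
K_p = (50 − 1)/0.09 = 544.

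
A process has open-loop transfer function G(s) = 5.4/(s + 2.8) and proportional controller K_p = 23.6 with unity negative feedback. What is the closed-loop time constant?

Closed-loop transfer function: T(s) = K_p·G(s)/(1 + K_p·G(s)) = 127.4/(s + 2.8 + 127.4) = 127.4/(s + 130.2).
Time constant τ = 1/130.2 = 0.00768 s.

τ = 0.00768 s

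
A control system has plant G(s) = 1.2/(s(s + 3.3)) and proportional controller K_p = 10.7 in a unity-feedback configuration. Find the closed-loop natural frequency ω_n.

ω_n = 3.58 rad/s

With unity feedback the closed-loop characteristic equation is s² + 3.3s + 10.7·1.2 = s² + 3.3s + 12.84 = 0.
Matching s² + 2ζω_n s + ω_n²: ω_n = √12.84 = 3.583 rad/s and 2ζω_n = 3.3, so ζ = 3.3/(2·3.583) = 0.46.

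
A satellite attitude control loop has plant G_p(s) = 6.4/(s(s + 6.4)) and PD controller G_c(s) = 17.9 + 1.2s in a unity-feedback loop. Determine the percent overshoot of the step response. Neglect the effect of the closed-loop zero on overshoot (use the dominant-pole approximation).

6.44%

Forward path: (17.9 + 1.2s)·6.4/(s(s+6.4)). The closed-loop characteristic equation is s² + (6.4 + 6.4·1.2)s + 6.4·17.9 = 0.
That is s² + 14.08s + 114.6 = 0, so ω_n = 10.7 rad/s and ζ = 14.08/(2·10.7) = 0.6577.
%OS = 100·exp(−πζ/√(1−ζ²)) = 6.44%.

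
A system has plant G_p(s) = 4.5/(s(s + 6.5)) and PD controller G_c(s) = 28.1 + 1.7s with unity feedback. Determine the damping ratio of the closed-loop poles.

ζ = 0.629

Forward path: (28.1 + 1.7s)·4.5/(s(s+6.5)). The closed-loop characteristic equation is s² + (6.5 + 4.5·1.7)s + 4.5·28.1 = 0.
That is s² + 14.15s + 126.5 = 0, so ω_n = 11.24 rad/s and ζ = 14.15/(2·11.24) = 0.6292.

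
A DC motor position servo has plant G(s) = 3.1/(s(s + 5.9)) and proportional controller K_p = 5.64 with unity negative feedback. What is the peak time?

T_p = 1.06 s

Closed-loop characteristic equation: s² + 5.9s + 17.48 = 0, so ω_n = 4.181 rad/s and ζ = 5.9/(2·4.181) = 0.7055.
Damped frequency ω_d = ω_n√(1−ζ²) = 2.963 rad/s, so peak time T_p = π/ω_d = 1.06 s.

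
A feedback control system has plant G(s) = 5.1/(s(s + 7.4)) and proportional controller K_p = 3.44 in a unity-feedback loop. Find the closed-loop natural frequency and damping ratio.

With unity feedback the closed-loop characteristic equation is s² + 7.4s + 3.44·5.1 = s² + 7.4s + 17.54 = 0.
So ω_n² = 17.54 ⇒ ω_n = 4.189 rad/s, and ζ = 7.4/(2ω_n) = 0.883.

ω_n = 4.19 rad/s, ζ = 0.883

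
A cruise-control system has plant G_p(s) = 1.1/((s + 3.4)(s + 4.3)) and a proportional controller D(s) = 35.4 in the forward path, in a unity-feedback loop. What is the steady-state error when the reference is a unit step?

The loop is type 0. Static position error constant K_pos = D(0)·G_p(0) = 35.4·0.07524 = 2.663.
Steady-state error to a unit step: e_ss = 1/(1+K_pos) = 1/3.663 = 0.273.

0.273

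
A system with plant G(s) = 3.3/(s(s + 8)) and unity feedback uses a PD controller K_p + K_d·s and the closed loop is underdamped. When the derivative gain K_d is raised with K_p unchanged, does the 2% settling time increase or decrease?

decrease

Characteristic equation s² + (8 + 3.3K_d)s + 3.3K_p = 0: raising K_d increases ζω_n = (8+3.3K_d)/2 while the loop stays underdamped, so T_s ≈ 4/(ζω_n) decreases.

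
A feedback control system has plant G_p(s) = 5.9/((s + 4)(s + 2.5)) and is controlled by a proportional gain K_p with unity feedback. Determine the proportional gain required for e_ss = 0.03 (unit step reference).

K_p = 54.8

For a type-0 loop with proportional control, e_ss = 1/(1 + K_p·G_p(0)).
G_p(0) = 0.59. Require 1/(1 + K_p·0.59) = 0.03, so 1 + 0.59·K_p = 33.33.
K_p = (33.33 − 1)/0.59 = 54.8.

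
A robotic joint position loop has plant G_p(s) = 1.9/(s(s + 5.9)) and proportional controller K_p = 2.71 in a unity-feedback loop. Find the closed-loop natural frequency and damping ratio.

1 + K_p·G_p(s) = 0 gives s² + 5.9s + 5.149 = 0.
Matching s² + 2ζω_n s + ω_n²: ω_n = √5.149 = 2.269 rad/s and 2ζω_n = 5.9, so ζ = 5.9/(2·2.269) = 1.3.

ω_n = 2.27 rad/s, ζ = 1.3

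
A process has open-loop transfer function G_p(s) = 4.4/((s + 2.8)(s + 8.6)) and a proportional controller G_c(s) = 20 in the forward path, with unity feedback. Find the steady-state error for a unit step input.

0.215

The loop is type 0. Static position error constant K_pos = G_c(0)·G_p(0) = 20·0.1827 = 3.654.
Steady-state error to a unit step: e_ss = 1/(1+K_pos) = 1/4.654 = 0.215.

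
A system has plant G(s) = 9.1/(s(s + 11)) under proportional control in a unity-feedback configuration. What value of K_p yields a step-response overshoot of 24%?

From %OS = 100·exp(−πζ/√(1−ζ²)) = 24%, ζ = −ln(0.24)/√(π²+ln²(0.24)) = 0.4136.
Characteristic equation s² + 11s + 9.1K_p = 0 gives ζ = 11/(2√(9.1K_p)).
Setting ζ = 0.4136: √(9.1K_p) = 11/(2·0.4136) = 13.3, so K_p = 176.8/9.1 = 19.4.

K_p = 19.4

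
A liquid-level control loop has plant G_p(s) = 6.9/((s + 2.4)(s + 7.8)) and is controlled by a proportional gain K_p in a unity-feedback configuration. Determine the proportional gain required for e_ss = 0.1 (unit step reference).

K_p = 24.4

Steady-state error for a unit step on this type-0 loop is 1/(1 + K_p·G_p(0)).
G_p(0) = 0.3686. Require 1/(1 + K_p·0.3686) = 0.1, so 1 + 0.3686·K_p = 10.
K_p = (10 − 1)/0.3686 = 24.4.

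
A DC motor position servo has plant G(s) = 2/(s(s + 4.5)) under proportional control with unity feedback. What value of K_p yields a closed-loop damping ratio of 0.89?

K_p = 3.2

Closed-loop characteristic equation: s² + 4.5s + K_p·2 = 0.
So ω_n = √(2K_p) and 2ζω_n = 4.5, giving ζ = 4.5/(2√(2K_p)).
Setting ζ = 0.89: √(2K_p) = 4.5/(2·0.89) = 2.528, so K_p = 6.391/2 = 3.2.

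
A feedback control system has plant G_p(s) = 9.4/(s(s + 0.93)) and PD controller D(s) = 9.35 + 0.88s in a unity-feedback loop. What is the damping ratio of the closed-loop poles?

ζ = 0.491

Forward path: (9.35 + 0.88s)·9.4/(s(s+0.93)). The closed-loop characteristic equation is s² + (0.93 + 9.4·0.88)s + 9.4·9.35 = 0.
That is s² + 9.202s + 87.89 = 0, so ω_n = 9.375 rad/s and ζ = 9.202/(2·9.375) = 0.4908.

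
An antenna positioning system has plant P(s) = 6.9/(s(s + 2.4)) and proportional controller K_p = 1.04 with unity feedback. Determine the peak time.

T_p = 1.31 s

From 1 + K_pP(s) = 0: s² + 2.4s + 7.176 = 0 ⇒ ω_n = 2.679, ζ = 0.448.
Damped frequency ω_d = ω_n√(1−ζ²) = 2.395 rad/s, so peak time T_p = π/ω_d = 1.31 s.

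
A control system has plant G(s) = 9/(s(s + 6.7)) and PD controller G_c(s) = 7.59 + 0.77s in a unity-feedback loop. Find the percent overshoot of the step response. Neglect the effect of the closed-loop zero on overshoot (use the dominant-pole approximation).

Forward path: (7.59 + 0.77s)·9/(s(s+6.7)). The closed-loop characteristic equation is s² + (6.7 + 9·0.77)s + 9·7.59 = 0.
That is s² + 13.63s + 68.31 = 0, so ω_n = 8.265 rad/s and ζ = 13.63/(2·8.265) = 0.8246.
%OS = 100·exp(−πζ/√(1−ζ²)) = 1.03%.

1.03%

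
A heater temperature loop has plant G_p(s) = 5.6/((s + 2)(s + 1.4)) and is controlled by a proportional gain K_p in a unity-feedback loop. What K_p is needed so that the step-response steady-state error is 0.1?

Steady-state error for a unit step on this type-0 loop is 1/(1 + K_p·G_p(0)).
G_p(0) = 2. Require 1/(1 + K_p·2) = 0.1, so 1 + 2·K_p = 10.
K_p = (10 − 1)/2 = 4.5.

K_p = 4.5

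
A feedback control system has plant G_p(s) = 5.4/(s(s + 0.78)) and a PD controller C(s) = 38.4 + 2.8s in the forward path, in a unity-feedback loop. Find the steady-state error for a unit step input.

The open loop C(s)G_p(s) has a pole at the origin (type 1), so the static position error constant is infinite and e_ss = 1/(1+∞) = 0.

0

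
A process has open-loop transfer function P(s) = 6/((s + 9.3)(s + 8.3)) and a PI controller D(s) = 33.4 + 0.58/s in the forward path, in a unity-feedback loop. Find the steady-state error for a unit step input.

The open loop D(s)P(s) has a pole at the origin (type 1), so the static position error constant is infinite and e_ss = 1/(1+∞) = 0.

0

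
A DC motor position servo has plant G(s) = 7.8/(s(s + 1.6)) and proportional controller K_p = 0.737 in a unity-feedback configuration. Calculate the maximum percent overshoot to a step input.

From 1 + K_pG(s) = 0: s² + 1.6s + 5.749 = 0 ⇒ ω_n = 2.398, ζ = 0.3337.
%OS = 100·exp(−πζ/√(1−ζ²)) = 100·exp(−π·0.3337/√0.8887) = 32.9%.

32.9%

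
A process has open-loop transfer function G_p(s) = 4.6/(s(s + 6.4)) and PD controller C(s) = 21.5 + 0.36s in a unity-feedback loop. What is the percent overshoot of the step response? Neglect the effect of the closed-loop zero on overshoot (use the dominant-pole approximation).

Forward path: (21.5 + 0.36s)·4.6/(s(s+6.4)). The closed-loop characteristic equation is s² + (6.4 + 4.6·0.36)s + 4.6·21.5 = 0.
That is s² + 8.056s + 98.9 = 0, so ω_n = 9.945 rad/s and ζ = 8.056/(2·9.945) = 0.405.
%OS = 100·exp(−πζ/√(1−ζ²)) = 24.9%.

24.9%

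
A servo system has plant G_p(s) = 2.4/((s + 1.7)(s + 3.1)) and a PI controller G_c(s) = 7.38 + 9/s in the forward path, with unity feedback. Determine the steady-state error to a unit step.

0

The open loop G_c(s)G_p(s) has a pole at the origin (type 1), so the static position error constant is infinite and e_ss = 1/(1+∞) = 0.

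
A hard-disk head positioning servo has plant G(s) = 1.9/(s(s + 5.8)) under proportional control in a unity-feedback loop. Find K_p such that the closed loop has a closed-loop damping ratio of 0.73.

K_p = 8.31

Closed-loop characteristic equation: s² + 5.8s + K_p·1.9 = 0.
So ω_n = √(1.9K_p) and 2ζω_n = 5.8, giving ζ = 5.8/(2√(1.9K_p)).
Setting ζ = 0.73: √(1.9K_p) = 5.8/(2·0.73) = 3.973, so K_p = 15.78/1.9 = 8.31.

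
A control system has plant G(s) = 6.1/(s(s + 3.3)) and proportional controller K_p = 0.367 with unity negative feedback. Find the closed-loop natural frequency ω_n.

ω_n = 1.5 rad/s

The closed-loop denominator is s(s+3.3) + 0.367·6.1 = s² + 3.3s + 2.239.
Matching s² + 2ζω_n s + ω_n²: ω_n = √2.239 = 1.496 rad/s and 2ζω_n = 3.3, so ζ = 3.3/(2·1.496) = 1.1.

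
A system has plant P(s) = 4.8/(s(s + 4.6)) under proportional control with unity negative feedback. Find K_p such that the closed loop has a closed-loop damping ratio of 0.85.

Closed-loop characteristic equation: s² + 4.6s + K_p·4.8 = 0.
So ω_n = √(4.8K_p) and 2ζω_n = 4.6, giving ζ = 4.6/(2√(4.8K_p)).
Setting ζ = 0.85: √(4.8K_p) = 4.6/(2·0.85) = 2.706, so K_p = 7.322/4.8 = 1.53.

K_p = 1.53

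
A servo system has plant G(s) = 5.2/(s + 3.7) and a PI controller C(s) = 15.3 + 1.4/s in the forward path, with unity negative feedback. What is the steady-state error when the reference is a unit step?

The open loop C(s)G(s) has a pole at the origin (type 1), so the static position error constant is infinite and e_ss = 1/(1+∞) = 0.

0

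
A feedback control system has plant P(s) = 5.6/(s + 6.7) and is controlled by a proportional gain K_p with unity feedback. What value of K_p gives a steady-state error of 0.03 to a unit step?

The loop is type 0, so e_ss(step) = 1/(1 + K_pos) with K_pos = K_p·P(0).
P(0) = 0.8358. Require 1/(1 + K_p·0.8358) = 0.03, so 1 + 0.8358·K_p = 33.33.
K_p = (33.33 − 1)/0.8358 = 38.7.

K_p = 38.7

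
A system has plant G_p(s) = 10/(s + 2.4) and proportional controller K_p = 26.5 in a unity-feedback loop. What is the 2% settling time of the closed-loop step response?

T_s ≈ 0.015 s

Closed-loop transfer function: T(s) = K_p·G_p(s)/(1 + K_p·G_p(s)) = 265/(s + 2.4 + 265) = 265/(s + 267.4).
Time constant τ = 1/267.4 = 0.00374 s, so the 2% settling time is about 4τ = 0.015 s.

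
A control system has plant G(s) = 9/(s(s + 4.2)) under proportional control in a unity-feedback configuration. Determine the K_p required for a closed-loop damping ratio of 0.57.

K_p = 1.51

Closed-loop characteristic equation: s² + 4.2s + K_p·9 = 0.
So ω_n = √(9K_p) and 2ζω_n = 4.2, giving ζ = 4.2/(2√(9K_p)).
Setting ζ = 0.57: √(9K_p) = 4.2/(2·0.57) = 3.684, so K_p = 13.57/9 = 1.51.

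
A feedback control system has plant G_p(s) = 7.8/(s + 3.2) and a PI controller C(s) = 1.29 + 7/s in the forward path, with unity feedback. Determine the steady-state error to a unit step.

The open loop C(s)G_p(s) has a pole at the origin (type 1), so the static position error constant is infinite and e_ss = 1/(1+∞) = 0.

0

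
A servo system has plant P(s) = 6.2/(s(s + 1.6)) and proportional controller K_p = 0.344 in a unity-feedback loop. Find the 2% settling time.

From 1 + K_pP(s) = 0: s² + 1.6s + 2.133 = 0 ⇒ ω_n = 1.46, ζ = 0.5478.
2% settling time T_s ≈ 4/(ζω_n) = 4/0.8 = 5 s.

T_s ≈ 5 s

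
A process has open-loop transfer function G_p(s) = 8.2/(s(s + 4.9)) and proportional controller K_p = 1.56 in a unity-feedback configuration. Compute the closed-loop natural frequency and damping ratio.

With unity feedback the closed-loop characteristic equation is s² + 4.9s + 1.56·8.2 = s² + 4.9s + 12.79 = 0.
So ω_n² = 12.79 ⇒ ω_n = 3.577 rad/s, and ζ = 4.9/(2ω_n) = 0.685.

ω_n = 3.58 rad/s, ζ = 0.685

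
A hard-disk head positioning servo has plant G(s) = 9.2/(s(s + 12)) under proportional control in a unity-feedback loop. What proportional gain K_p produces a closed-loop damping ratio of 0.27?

Closed-loop characteristic equation: s² + 12s + K_p·9.2 = 0.
So ω_n = √(9.2K_p) and 2ζω_n = 12, giving ζ = 12/(2√(9.2K_p)).
Setting ζ = 0.27: √(9.2K_p) = 12/(2·0.27) = 22.22, so K_p = 493.8/9.2 = 53.7.

K_p = 53.7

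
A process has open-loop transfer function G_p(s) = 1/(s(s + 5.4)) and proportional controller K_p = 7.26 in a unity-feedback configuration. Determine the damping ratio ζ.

1 + K_p·G_p(s) = 0 gives s² + 5.4s + 7.26 = 0.
Matching s² + 2ζω_n s + ω_n²: ω_n = √7.26 = 2.694 rad/s and 2ζω_n = 5.4, so ζ = 5.4/(2·2.694) = 1.

ζ = 1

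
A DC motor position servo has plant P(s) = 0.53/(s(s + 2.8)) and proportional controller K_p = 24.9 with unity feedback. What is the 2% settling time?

From 1 + K_pP(s) = 0: s² + 2.8s + 13.2 = 0 ⇒ ω_n = 3.633, ζ = 0.3854.
2% settling time T_s ≈ 4/(ζω_n) = 4/1.4 = 2.86 s.

T_s ≈ 2.86 s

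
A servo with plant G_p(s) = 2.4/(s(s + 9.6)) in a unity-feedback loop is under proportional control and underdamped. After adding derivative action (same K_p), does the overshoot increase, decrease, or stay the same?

decrease

With PD the characteristic equation becomes s² + (a + K·K_d)s + K·K_p = 0; the damping term grows, ζ rises, overshoot falls.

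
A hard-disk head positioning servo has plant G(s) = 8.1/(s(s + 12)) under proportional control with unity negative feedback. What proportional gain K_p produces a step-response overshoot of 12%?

K_p = 14.2

From %OS = 100·exp(−πζ/√(1−ζ²)) = 12%, ζ = −ln(0.12)/√(π²+ln²(0.12)) = 0.5594.
Characteristic equation s² + 12s + 8.1K_p = 0 gives ζ = 12/(2√(8.1K_p)).
Setting ζ = 0.5594: √(8.1K_p) = 12/(2·0.5594) = 10.73, so K_p = 115/8.1 = 14.2.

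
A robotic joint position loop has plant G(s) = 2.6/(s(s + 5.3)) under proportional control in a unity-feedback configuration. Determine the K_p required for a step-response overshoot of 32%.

K_p = 23.2

From %OS = 100·exp(−πζ/√(1−ζ²)) = 32%, ζ = −ln(0.32)/√(π²+ln²(0.32)) = 0.341.
Characteristic equation s² + 5.3s + 2.6K_p = 0 gives ζ = 5.3/(2√(2.6K_p)).
Setting ζ = 0.341: √(2.6K_p) = 5.3/(2·0.341) = 7.772, so K_p = 60.41/2.6 = 23.2.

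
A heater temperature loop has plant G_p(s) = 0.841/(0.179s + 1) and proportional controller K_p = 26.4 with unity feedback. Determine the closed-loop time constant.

Closed loop: T(s) = K_p·G_p/(1+K_p·G_p) = 22.2/(0.179s + 1 + 22.2), with pole at s = −(1 + 22.2)/0.179 = −129.6.
Closed-loop time constant τ = 1/129.6 = 0.00771 s.

τ = 0.00771 s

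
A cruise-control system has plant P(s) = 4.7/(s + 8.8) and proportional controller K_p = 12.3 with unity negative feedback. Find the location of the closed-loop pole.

s = -66.61

Closed-loop transfer function: T(s) = K_p·P(s)/(1 + K_p·P(s)) = 57.81/(s + 8.8 + 57.81) = 57.81/(s + 66.61).
The closed-loop pole is at s = −66.61.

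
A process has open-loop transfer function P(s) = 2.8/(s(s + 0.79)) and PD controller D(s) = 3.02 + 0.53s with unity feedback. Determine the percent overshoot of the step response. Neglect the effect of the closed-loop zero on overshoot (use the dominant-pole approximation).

Forward path: (3.02 + 0.53s)·2.8/(s(s+0.79)). The closed-loop characteristic equation is s² + (0.79 + 2.8·0.53)s + 2.8·3.02 = 0.
That is s² + 2.274s + 8.456 = 0, so ω_n = 2.908 rad/s and ζ = 2.274/(2·2.908) = 0.391.
%OS = 100·exp(−πζ/√(1−ζ²)) = 26.3%.

26.3%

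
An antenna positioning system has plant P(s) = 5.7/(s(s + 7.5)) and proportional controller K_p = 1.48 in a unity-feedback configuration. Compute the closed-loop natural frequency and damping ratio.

The closed-loop denominator is s(s+7.5) + 1.48·5.7 = s² + 7.5s + 8.436.
So ω_n² = 8.436 ⇒ ω_n = 2.904 rad/s, and ζ = 7.5/(2ω_n) = 1.29.

ω_n = 2.9 rad/s, ζ = 1.29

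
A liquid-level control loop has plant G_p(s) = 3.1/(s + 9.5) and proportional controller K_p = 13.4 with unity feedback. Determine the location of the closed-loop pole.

Closed-loop transfer function: T(s) = K_p·G_p(s)/(1 + K_p·G_p(s)) = 41.54/(s + 9.5 + 41.54) = 41.54/(s + 51.04).
The closed-loop pole is at s = −51.04.

s = -51.04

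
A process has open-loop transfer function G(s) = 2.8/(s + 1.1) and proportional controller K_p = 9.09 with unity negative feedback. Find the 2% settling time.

T_s ≈ 0.151 s

Closed-loop transfer function: T(s) = K_p·G(s)/(1 + K_p·G(s)) = 25.45/(s + 1.1 + 25.45) = 25.45/(s + 26.55).
Time constant τ = 1/26.55 = 0.03766 s, so the 2% settling time is about 4τ = 0.151 s.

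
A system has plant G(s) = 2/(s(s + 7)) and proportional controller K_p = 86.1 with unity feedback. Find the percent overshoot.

The closed-loop denominator s² + 7s + 172.2 gives ω_n = √172.2 = 13.12 and ζ = 7/(2ω_n) = 0.2667.
%OS = 100·exp(−πζ/√(1−ζ²)) = 100·exp(−π·0.2667/√0.9289) = 41.9%.

41.9%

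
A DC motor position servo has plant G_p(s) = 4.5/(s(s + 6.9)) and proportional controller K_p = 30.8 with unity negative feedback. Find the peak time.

T_p = 0.279 s

From 1 + K_pG_p(s) = 0: s² + 6.9s + 138.6 = 0 ⇒ ω_n = 11.77, ζ = 0.293.
Damped frequency ω_d = ω_n√(1−ζ²) = 11.26 rad/s, so peak time T_p = π/ω_d = 0.279 s.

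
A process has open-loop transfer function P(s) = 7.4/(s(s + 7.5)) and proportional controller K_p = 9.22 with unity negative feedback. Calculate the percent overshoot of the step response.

From 1 + K_pP(s) = 0: s² + 7.5s + 68.23 = 0 ⇒ ω_n = 8.26, ζ = 0.454.
%OS = 100·exp(−πζ/√(1−ζ²)) = 100·exp(−π·0.454/√0.7939) = 20.2%.

20.2%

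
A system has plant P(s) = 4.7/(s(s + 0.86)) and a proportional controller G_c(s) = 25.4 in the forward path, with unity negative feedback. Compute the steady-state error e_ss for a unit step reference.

The open loop G_c(s)P(s) has a pole at the origin (type 1), so the static position error constant is infinite and e_ss = 1/(1+∞) = 0.

0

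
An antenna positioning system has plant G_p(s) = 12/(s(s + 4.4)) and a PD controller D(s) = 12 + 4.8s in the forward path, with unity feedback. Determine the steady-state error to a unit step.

0

The open loop D(s)G_p(s) has a pole at the origin (type 1), so the static position error constant is infinite and e_ss = 1/(1+∞) = 0.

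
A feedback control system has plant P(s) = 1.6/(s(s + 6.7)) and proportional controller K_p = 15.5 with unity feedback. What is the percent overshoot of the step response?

5.75%

The closed-loop denominator s² + 6.7s + 24.8 gives ω_n = √24.8 = 4.98 and ζ = 6.7/(2ω_n) = 0.6727.
%OS = 100·exp(−πζ/√(1−ζ²)) = 100·exp(−π·0.6727/√0.5475) = 5.75%.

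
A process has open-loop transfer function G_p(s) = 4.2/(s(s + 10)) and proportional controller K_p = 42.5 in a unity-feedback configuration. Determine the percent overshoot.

28.1%

From 1 + K_pG_p(s) = 0: s² + 10s + 178.5 = 0 ⇒ ω_n = 13.36, ζ = 0.3742.
%OS = 100·exp(−πζ/√(1−ζ²)) = 100·exp(−π·0.3742/√0.8599) = 28.1%.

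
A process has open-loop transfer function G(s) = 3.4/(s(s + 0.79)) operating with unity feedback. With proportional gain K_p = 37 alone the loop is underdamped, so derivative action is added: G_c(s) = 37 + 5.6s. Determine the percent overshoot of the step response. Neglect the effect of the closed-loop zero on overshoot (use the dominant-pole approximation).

0.263%

Forward path: (37 + 5.6s)·3.4/(s(s+0.79)). The closed-loop characteristic equation is s² + (0.79 + 3.4·5.6)s + 3.4·37 = 0.
That is s² + 19.83s + 125.8 = 0, so ω_n = 11.22 rad/s and ζ = 19.83/(2·11.22) = 0.884.
%OS = 100·exp(−πζ/√(1−ζ²)) = 0.263%.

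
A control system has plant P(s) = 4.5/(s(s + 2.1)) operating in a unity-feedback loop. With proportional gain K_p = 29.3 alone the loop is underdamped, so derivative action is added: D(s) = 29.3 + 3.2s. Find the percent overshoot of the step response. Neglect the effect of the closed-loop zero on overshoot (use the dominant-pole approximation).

Forward path: (29.3 + 3.2s)·4.5/(s(s+2.1)). The closed-loop characteristic equation is s² + (2.1 + 4.5·3.2)s + 4.5·29.3 = 0.
That is s² + 16.5s + 131.8 = 0, so ω_n = 11.48 rad/s and ζ = 16.5/(2·11.48) = 0.7185.
%OS = 100·exp(−πζ/√(1−ζ²)) = 3.9%.

3.9%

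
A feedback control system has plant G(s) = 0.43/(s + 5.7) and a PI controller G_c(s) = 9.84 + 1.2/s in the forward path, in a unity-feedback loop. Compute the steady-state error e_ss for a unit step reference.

The open loop G_c(s)G(s) has a pole at the origin (type 1), so the static position error constant is infinite and e_ss = 1/(1+∞) = 0.

0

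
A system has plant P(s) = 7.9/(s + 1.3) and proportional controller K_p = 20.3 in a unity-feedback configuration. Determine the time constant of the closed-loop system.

τ = 0.00619 s

Closed-loop transfer function: T(s) = K_p·P(s)/(1 + K_p·P(s)) = 160.4/(s + 1.3 + 160.4) = 160.4/(s + 161.7).
Time constant τ = 1/161.7 = 0.00619 s.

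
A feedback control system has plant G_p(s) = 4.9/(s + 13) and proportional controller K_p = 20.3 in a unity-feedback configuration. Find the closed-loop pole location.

s = -112.5

Closed-loop transfer function: T(s) = K_p·G_p(s)/(1 + K_p·G_p(s)) = 99.47/(s + 13 + 99.47) = 99.47/(s + 112.5).
The closed-loop pole is at s = −112.5.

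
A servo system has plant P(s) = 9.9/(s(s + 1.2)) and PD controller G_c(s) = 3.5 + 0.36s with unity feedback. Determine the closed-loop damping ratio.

ζ = 0.405

Forward path: (3.5 + 0.36s)·9.9/(s(s+1.2)). The closed-loop characteristic equation is s² + (1.2 + 9.9·0.36)s + 9.9·3.5 = 0.
That is s² + 4.764s + 34.65 = 0, so ω_n = 5.886 rad/s and ζ = 4.764/(2·5.886) = 0.4047.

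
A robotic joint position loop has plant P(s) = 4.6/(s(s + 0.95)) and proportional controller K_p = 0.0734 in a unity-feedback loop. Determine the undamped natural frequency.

With unity feedback the closed-loop characteristic equation is s² + 0.95s + 0.0734·4.6 = s² + 0.95s + 0.3376 = 0.
Matching s² + 2ζω_n s + ω_n²: ω_n = √0.3376 = 0.5811 rad/s and 2ζω_n = 0.95, so ζ = 0.95/(2·0.5811) = 0.817.

ω_n = 0.581 rad/s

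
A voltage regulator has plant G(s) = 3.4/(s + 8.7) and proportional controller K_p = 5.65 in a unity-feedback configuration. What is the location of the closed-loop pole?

s = -27.91

Closed-loop transfer function: T(s) = K_p·G(s)/(1 + K_p·G(s)) = 19.21/(s + 8.7 + 19.21) = 19.21/(s + 27.91).
The closed-loop pole is at s = −27.91.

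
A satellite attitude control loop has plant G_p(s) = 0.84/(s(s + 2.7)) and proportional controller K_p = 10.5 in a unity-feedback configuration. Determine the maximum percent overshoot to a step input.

20.1%

From 1 + K_pG_p(s) = 0: s² + 2.7s + 8.82 = 0 ⇒ ω_n = 2.97, ζ = 0.4546.
%OS = 100·exp(−πζ/√(1−ζ²)) = 100·exp(−π·0.4546/√0.7934) = 20.1%.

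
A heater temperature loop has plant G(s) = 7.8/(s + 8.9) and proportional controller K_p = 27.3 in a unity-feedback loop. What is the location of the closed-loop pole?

s = -221.8

Closed-loop transfer function: T(s) = K_p·G(s)/(1 + K_p·G(s)) = 212.9/(s + 8.9 + 212.9) = 212.9/(s + 221.8).
The closed-loop pole is at s = −221.8.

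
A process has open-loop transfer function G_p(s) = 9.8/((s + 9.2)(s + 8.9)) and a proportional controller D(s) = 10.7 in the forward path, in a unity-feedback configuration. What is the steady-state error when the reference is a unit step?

The loop is type 0. Static position error constant K_pos = D(0)·G_p(0) = 10.7·0.1197 = 1.281.
Steady-state error to a unit step: e_ss = 1/(1+K_pos) = 1/2.281 = 0.438.

0.438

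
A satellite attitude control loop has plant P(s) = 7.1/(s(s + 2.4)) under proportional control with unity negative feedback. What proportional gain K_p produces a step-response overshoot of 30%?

From %OS = 100·exp(−πζ/√(1−ζ²)) = 30%, ζ = −ln(0.3)/√(π²+ln²(0.3)) = 0.3579.
Characteristic equation s² + 2.4s + 7.1K_p = 0 gives ζ = 2.4/(2√(7.1K_p)).
Setting ζ = 0.3579: √(7.1K_p) = 2.4/(2·0.3579) = 3.353, so K_p = 11.24/7.1 = 1.58.

K_p = 1.58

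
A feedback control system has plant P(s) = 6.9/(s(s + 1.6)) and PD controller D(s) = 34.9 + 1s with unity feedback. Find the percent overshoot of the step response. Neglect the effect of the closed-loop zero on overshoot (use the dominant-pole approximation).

Forward path: (34.9 + 1s)·6.9/(s(s+1.6)). The closed-loop characteristic equation is s² + (1.6 + 6.9·1)s + 6.9·34.9 = 0.
That is s² + 8.5s + 240.8 = 0, so ω_n = 15.52 rad/s and ζ = 8.5/(2·15.52) = 0.2739.
%OS = 100·exp(−πζ/√(1−ζ²)) = 40.9%.

40.9%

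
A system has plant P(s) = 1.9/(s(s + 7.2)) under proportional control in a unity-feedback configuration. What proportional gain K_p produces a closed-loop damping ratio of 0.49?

K_p = 28.4

Closed-loop characteristic equation: s² + 7.2s + K_p·1.9 = 0.
So ω_n = √(1.9K_p) and 2ζω_n = 7.2, giving ζ = 7.2/(2√(1.9K_p)).
Setting ζ = 0.49: √(1.9K_p) = 7.2/(2·0.49) = 7.347, so K_p = 53.98/1.9 = 28.4.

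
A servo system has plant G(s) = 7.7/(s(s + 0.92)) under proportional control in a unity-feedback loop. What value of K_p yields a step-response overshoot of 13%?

K_p = 0.0926

From %OS = 100·exp(−πζ/√(1−ζ²)) = 13%, ζ = −ln(0.13)/√(π²+ln²(0.13)) = 0.5446.
Characteristic equation s² + 0.92s + 7.7K_p = 0 gives ζ = 0.92/(2√(7.7K_p)).
Setting ζ = 0.5446: √(7.7K_p) = 0.92/(2·0.5446) = 0.8446, so K_p = 0.7133/7.7 = 0.0926.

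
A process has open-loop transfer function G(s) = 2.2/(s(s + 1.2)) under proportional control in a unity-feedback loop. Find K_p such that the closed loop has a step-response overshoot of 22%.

K_p = 0.868

From %OS = 100·exp(−πζ/√(1−ζ²)) = 22%, ζ = −ln(0.22)/√(π²+ln²(0.22)) = 0.4342.
Characteristic equation s² + 1.2s + 2.2K_p = 0 gives ζ = 1.2/(2√(2.2K_p)).
Setting ζ = 0.4342: √(2.2K_p) = 1.2/(2·0.4342) = 1.382, so K_p = 1.91/2.2 = 0.868.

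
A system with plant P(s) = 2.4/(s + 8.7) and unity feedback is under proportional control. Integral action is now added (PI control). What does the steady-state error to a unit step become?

0

The integrator makes K_pos = lim_{s→0} C(s)G(s) infinite, so e_ss = 1/(1+K_pos) = 0.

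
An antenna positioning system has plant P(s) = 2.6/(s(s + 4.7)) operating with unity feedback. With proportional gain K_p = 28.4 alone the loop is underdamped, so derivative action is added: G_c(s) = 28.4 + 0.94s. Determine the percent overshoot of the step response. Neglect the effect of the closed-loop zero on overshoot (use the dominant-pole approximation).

Forward path: (28.4 + 0.94s)·2.6/(s(s+4.7)). The closed-loop characteristic equation is s² + (4.7 + 2.6·0.94)s + 2.6·28.4 = 0.
That is s² + 7.144s + 73.84 = 0, so ω_n = 8.593 rad/s and ζ = 7.144/(2·8.593) = 0.4157.
%OS = 100·exp(−πζ/√(1−ζ²)) = 23.8%.

23.8%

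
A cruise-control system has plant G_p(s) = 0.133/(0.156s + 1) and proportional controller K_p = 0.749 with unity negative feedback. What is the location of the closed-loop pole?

s = -7.049

Closed loop: T(s) = K_p·G_p/(1+K_p·G_p) = 0.09962/(0.156s + 1 + 0.09962), with pole at s = −(1 + 0.09962)/0.156 = −7.049.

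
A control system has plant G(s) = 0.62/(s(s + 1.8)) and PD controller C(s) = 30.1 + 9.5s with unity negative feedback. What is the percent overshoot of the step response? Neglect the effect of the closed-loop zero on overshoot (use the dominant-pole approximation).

Forward path: (30.1 + 9.5s)·0.62/(s(s+1.8)). The closed-loop characteristic equation is s² + (1.8 + 0.62·9.5)s + 0.62·30.1 = 0.
That is s² + 7.69s + 18.66 = 0, so ω_n = 4.32 rad/s and ζ = 7.69/(2·4.32) = 0.8901.
%OS = 100·exp(−πζ/√(1−ζ²)) = 0.217%.

0.217%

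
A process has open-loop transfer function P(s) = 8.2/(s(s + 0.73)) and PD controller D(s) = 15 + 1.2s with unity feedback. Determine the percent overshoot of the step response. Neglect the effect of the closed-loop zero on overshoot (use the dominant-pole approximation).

Forward path: (15 + 1.2s)·8.2/(s(s+0.73)). The closed-loop characteristic equation is s² + (0.73 + 8.2·1.2)s + 8.2·15 = 0.
That is s² + 10.57s + 123 = 0, so ω_n = 11.09 rad/s and ζ = 10.57/(2·11.09) = 0.4765.
%OS = 100·exp(−πζ/√(1−ζ²)) = 18.2%.

18.2%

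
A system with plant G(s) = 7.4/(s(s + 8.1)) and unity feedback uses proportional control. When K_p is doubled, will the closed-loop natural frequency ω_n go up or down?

ω_n = √(7.4·K_p), which grows with K_p.

increase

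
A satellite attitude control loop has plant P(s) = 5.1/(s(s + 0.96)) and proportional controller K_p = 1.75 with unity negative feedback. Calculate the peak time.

T_p = 1.07 s

Closed-loop characteristic equation: s² + 0.96s + 8.925 = 0, so ω_n = 2.987 rad/s and ζ = 0.96/(2·2.987) = 0.1607.
Damped frequency ω_d = ω_n√(1−ζ²) = 2.949 rad/s, so peak time T_p = π/ω_d = 1.07 s.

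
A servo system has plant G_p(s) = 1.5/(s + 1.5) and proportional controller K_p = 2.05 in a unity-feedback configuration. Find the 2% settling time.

Closed-loop transfer function: T(s) = K_p·G_p(s)/(1 + K_p·G_p(s)) = 3.075/(s + 1.5 + 3.075) = 3.075/(s + 4.575).
Time constant τ = 1/4.575 = 0.2186 s, so the 2% settling time is about 4τ = 0.874 s.

T_s ≈ 0.874 s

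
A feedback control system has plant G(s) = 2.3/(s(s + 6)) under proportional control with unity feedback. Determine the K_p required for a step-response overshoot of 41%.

From %OS = 100·exp(−πζ/√(1−ζ²)) = 41%, ζ = −ln(0.41)/√(π²+ln²(0.41)) = 0.273.
Characteristic equation s² + 6s + 2.3K_p = 0 gives ζ = 6/(2√(2.3K_p)).
Setting ζ = 0.273: √(2.3K_p) = 6/(2·0.273) = 10.99, so K_p = 120.7/2.3 = 52.5.

K_p = 52.5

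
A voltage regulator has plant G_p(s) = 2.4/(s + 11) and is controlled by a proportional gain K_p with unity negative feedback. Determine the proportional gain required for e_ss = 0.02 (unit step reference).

K_p = 225

Steady-state error for a unit step on this type-0 loop is 1/(1 + K_p·G_p(0)).
G_p(0) = 0.2182. Require 1/(1 + K_p·0.2182) = 0.02, so 1 + 0.2182·K_p = 50.
K_p = (50 − 1)/0.2182 = 225.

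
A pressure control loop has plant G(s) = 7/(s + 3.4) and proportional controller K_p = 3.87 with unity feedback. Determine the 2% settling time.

Closed-loop transfer function: T(s) = K_p·G(s)/(1 + K_p·G(s)) = 27.09/(s + 3.4 + 27.09) = 27.09/(s + 30.49).
Time constant τ = 1/30.49 = 0.0328 s, so the 2% settling time is about 4τ = 0.131 s.

T_s ≈ 0.131 s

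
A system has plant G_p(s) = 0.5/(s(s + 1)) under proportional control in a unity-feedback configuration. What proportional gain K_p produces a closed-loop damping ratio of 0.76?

Closed-loop characteristic equation: s² + 1s + K_p·0.5 = 0.
So ω_n = √(0.5K_p) and 2ζω_n = 1, giving ζ = 1/(2√(0.5K_p)).
Setting ζ = 0.76: √(0.5K_p) = 1/(2·0.76) = 0.6579, so K_p = 0.4328/0.5 = 0.866.

K_p = 0.866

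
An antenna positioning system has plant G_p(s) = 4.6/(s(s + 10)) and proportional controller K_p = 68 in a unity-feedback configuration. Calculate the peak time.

T_p = 0.185 s

From 1 + K_pG_p(s) = 0: s² + 10s + 312.8 = 0 ⇒ ω_n = 17.69, ζ = 0.2827.
Damped frequency ω_d = ω_n√(1−ζ²) = 16.96 rad/s, so peak time T_p = π/ω_d = 0.185 s.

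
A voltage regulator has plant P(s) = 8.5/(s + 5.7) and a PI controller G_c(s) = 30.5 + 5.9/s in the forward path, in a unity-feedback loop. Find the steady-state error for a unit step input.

The open loop G_c(s)P(s) has a pole at the origin (type 1), so the static position error constant is infinite and e_ss = 1/(1+∞) = 0.

0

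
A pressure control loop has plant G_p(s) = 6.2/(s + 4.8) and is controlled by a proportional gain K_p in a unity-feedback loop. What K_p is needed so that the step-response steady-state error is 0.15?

K_p = 4.39

For a type-0 loop with proportional control, e_ss = 1/(1 + K_p·G_p(0)).
G_p(0) = 1.292. Require 1/(1 + K_p·1.292) = 0.15, so 1 + 1.292·K_p = 6.667.
K_p = (6.667 − 1)/1.292 = 4.39.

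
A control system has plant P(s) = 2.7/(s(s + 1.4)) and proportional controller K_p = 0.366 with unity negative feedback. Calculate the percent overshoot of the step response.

Closed-loop characteristic equation: s² + 1.4s + 0.9882 = 0, so ω_n = 0.9941 rad/s and ζ = 1.4/(2·0.9941) = 0.7042.
%OS = 100·exp(−πζ/√(1−ζ²)) = 100·exp(−π·0.7042/√0.5041) = 4.44%.

4.44%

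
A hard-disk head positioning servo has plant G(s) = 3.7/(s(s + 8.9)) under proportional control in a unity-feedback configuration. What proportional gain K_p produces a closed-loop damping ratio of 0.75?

K_p = 9.51

Closed-loop characteristic equation: s² + 8.9s + K_p·3.7 = 0.
So ω_n = √(3.7K_p) and 2ζω_n = 8.9, giving ζ = 8.9/(2√(3.7K_p)).
Setting ζ = 0.75: √(3.7K_p) = 8.9/(2·0.75) = 5.933, so K_p = 35.2/3.7 = 9.51.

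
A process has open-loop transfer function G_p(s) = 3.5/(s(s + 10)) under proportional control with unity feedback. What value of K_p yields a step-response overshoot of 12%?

K_p = 22.8

From %OS = 100·exp(−πζ/√(1−ζ²)) = 12%, ζ = −ln(0.12)/√(π²+ln²(0.12)) = 0.5594.
Characteristic equation s² + 10s + 3.5K_p = 0 gives ζ = 10/(2√(3.5K_p)).
Setting ζ = 0.5594: √(3.5K_p) = 10/(2·0.5594) = 8.938, so K_p = 79.89/3.5 = 22.8.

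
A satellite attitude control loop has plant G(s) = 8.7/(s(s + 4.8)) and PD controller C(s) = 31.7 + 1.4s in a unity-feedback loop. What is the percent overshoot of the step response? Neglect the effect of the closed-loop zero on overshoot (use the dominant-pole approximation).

Forward path: (31.7 + 1.4s)·8.7/(s(s+4.8)). The closed-loop characteristic equation is s² + (4.8 + 8.7·1.4)s + 8.7·31.7 = 0.
That is s² + 16.98s + 275.8 = 0, so ω_n = 16.61 rad/s and ζ = 16.98/(2·16.61) = 0.5112.
%OS = 100·exp(−πζ/√(1−ζ²)) = 15.4%.

15.4%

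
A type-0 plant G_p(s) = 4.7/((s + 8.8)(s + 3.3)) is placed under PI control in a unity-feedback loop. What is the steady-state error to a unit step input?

The PI controller's integrator makes the forward path type 1, so e_ss to a step is zero.

0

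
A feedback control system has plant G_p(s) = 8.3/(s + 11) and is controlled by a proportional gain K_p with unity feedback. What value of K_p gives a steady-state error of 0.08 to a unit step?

Steady-state error for a unit step on this type-0 loop is 1/(1 + K_p·G_p(0)).
G_p(0) = 0.7545. Require 1/(1 + K_p·0.7545) = 0.08, so 1 + 0.7545·K_p = 12.5.
K_p = (12.5 − 1)/0.7545 = 15.2.

K_p = 15.2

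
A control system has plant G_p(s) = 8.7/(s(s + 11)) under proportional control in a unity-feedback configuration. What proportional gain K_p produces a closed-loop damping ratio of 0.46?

Closed-loop characteristic equation: s² + 11s + K_p·8.7 = 0.
So ω_n = √(8.7K_p) and 2ζω_n = 11, giving ζ = 11/(2√(8.7K_p)).
Setting ζ = 0.46: √(8.7K_p) = 11/(2·0.46) = 11.96, so K_p = 143/8.7 = 16.4.

K_p = 16.4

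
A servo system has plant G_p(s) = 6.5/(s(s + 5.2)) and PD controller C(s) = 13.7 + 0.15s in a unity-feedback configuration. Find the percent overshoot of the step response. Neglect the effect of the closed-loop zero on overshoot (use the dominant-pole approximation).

Forward path: (13.7 + 0.15s)·6.5/(s(s+5.2)). The closed-loop characteristic equation is s² + (5.2 + 6.5·0.15)s + 6.5·13.7 = 0.
That is s² + 6.175s + 89.05 = 0, so ω_n = 9.437 rad/s and ζ = 6.175/(2·9.437) = 0.3272.
%OS = 100·exp(−πζ/√(1−ζ²)) = 33.7%.

33.7%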